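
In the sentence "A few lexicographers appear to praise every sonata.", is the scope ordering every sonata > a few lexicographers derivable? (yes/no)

Yes

*every sonata* is the object of the infinitival complement of a raising predicate; raising infinitives are transparent for QR, so the two DPs are in effect clausemates.
QR within a single clause is free, so the lower quantifier may take scope over the higher one.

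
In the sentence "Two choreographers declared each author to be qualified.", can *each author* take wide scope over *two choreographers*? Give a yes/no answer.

Yes

*each author* is the subject of an ECM infinitive — the infinitival complement of an ECM verb is not a scope island, so *each author* can raise into the matrix clause.
Clause-internal QR can adjoin the lower DP above the subject, yielding the inverse reading.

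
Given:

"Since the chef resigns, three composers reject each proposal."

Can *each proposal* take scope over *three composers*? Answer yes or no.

Yes

The adjunct clause does not contain *each proposal*, which is the matrix object.
Since no island is crossed, the inverse ordering is licensed alongside surface scope.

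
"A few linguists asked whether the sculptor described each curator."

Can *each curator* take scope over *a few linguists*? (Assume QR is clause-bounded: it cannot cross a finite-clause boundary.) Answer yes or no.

No

Structurally, *each curator* is inside the embedded question *whether the sculptor described each curator*.
QR across an interrogative CP boundary is ruled out as a wh-island violation.
So *each curator* cannot raise high enough to outscope *a few linguists*; only the surface ordering *a few linguists* > *each curator* is available.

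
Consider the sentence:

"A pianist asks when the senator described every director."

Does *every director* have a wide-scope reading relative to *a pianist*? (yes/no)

*every director* is embedded in the embedded question *when the senator described every director*.
QR across an interrogative CP boundary is ruled out as a wh-island violation.
There is no licit LF on which *every director* c-commands *a pianist*.

No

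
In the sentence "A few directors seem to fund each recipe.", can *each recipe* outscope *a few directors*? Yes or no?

Yes

Infinitival complements of raising predicates do not block QR; *each recipe* and *a few directors* are effectively clausemates.
QR within a single clause is free, so the lower quantifier may take scope over the higher one.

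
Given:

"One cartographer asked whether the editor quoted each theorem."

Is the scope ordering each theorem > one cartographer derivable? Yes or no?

*each theorem* sits inside the embedded question *whether the editor quoted each theorem*.
An indirect question is a wh-island; the filled [Spec,CP] blocks QR across the CP edge.
The inverse ordering *each theorem* > *one cartographer* is therefore underivable.

No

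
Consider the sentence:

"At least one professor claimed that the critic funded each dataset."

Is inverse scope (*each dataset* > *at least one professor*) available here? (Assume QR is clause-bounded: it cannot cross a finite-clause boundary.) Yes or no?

The target quantifier *each dataset* is part of the finite complement clause *that the critic funded each dataset*.
Given the clause-boundedness assumption, QR cannot cross the finite CP into the matrix.
*each dataset* > *at least one professor* would require crossing that boundary, which is illicit.

No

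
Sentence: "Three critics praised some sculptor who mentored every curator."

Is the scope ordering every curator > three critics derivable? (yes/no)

No

The target quantifier *every curator* is part of the relative clause *who mentored every curator* modifying *some sculptor*.
QR out of a relative clause is ruled out by the relative-clause island constraint.
*every curator* > *three critics* would require crossing that boundary, which is illicit.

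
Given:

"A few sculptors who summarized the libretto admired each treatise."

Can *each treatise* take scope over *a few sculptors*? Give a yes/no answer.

Yes

The RC *who summarized the libretto* is an island, but *each treatise* is not inside it — it is the matrix object, a clausemate of *a few sculptors*.
No island intervenes, so both surface and inverse scope are derivable.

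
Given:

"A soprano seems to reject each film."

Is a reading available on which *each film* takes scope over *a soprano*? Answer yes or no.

Yes

*each film* is inside a raising infinitive, which is transparent to QR (no CP barrier), so it behaves as a matrix argument.
Since no island is crossed, the inverse ordering is licensed alongside surface scope.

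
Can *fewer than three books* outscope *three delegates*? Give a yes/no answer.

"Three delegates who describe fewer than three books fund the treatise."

No

*fewer than three books* sits inside the relative clause *who describe fewer than three books*.
Quantifiers inside a relative clause are trapped there; the RC boundary blocks QR.
Hence only narrow scope for *fewer than three books* (under *three delegates*) survives.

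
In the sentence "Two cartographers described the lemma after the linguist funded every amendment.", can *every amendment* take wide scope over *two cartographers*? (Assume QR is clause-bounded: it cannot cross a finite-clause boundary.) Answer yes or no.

No

*every amendment* sits inside the adjunct clause *after the linguist funded every amendment*.
Adjunct clauses are scope islands: a quantifier inside an adjunct cannot raise into the matrix clause.
There is no licit LF on which *every amendment* c-commands *two cartographers*.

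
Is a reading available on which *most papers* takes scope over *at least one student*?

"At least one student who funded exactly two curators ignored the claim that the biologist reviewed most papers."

No

*most papers* occurs within the complex NP *the claim that the biologist reviewed most papers*.
Since the clause is the complement of a nominal head, the CNPC blocks scope extraction.
There is no licit LF on which *most papers* c-commands *at least one student*.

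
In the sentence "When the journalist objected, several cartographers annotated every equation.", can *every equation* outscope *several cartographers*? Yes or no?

The adjunct clause does not contain *every equation*, which is the matrix object.
Clause-internal QR can adjoin the lower DP above the subject, yielding the inverse reading.

Yes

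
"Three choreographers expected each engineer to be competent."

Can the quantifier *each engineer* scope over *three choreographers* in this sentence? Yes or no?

*each engineer* is an ECM subject; ECM complements are not islands, and the embedded quantifier may take matrix scope.
No island intervenes, so both surface and inverse scope are derivable.

Yes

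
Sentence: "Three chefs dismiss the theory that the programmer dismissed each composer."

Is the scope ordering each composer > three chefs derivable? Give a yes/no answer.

No

*each composer* sits inside the complex NP *the theory that the programmer dismissed each composer*.
The complex NP is opaque for QR — the quantifier is frozen inside the noun's complement.
So *each composer* cannot raise to a position above *three chefs*.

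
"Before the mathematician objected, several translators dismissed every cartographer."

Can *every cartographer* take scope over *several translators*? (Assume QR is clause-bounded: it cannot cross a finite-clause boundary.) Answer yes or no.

Yes

The adjunct clause does not contain *every cartographer*, which is the matrix object.
Clause-internal QR can adjoin the lower DP above the subject, yielding the inverse reading.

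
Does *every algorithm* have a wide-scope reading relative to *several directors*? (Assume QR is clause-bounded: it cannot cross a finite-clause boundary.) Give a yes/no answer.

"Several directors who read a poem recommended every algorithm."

Yes

The RC *who read a poem* is an island, but *every algorithm* is not inside it — it is the matrix object, a clausemate of *several directors*.
Since no island is crossed, the inverse ordering is licensed alongside surface scope.
So *every algorithm* > *several directors* is among the available readings.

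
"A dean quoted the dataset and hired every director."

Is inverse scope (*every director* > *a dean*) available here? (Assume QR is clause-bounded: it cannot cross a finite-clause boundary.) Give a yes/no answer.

The DP *every director* is contained in one conjunct of the coordinate structure (*hired every director*).
Asymmetric QR out of one conjunct violates the Coordinate Structure Constraint.
So the wide-scope reading for *every director* is blocked.

No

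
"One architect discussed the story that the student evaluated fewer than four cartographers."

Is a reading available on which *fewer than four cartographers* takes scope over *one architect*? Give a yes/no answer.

*fewer than four cartographers* sits inside the complex NP *the story that the student evaluated fewer than four cartographers*.
Since the clause is the complement of a nominal head, the CNPC blocks scope extraction.
So *fewer than four cartographers* cannot raise high enough to outscope *one architect*; only the surface ordering *one architect* > *fewer than four cartographers* is available.
(Only the surface reading survives: one fixed architect with respect to all the relevant cartographers.)

No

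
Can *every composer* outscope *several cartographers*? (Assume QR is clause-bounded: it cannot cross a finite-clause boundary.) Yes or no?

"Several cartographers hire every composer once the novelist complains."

Although there is an adjunct clause, *every composer* is in the main clause, not inside the adjunct.
Since no island is crossed, the inverse ordering is licensed alongside surface scope.
Both orderings are possible: *several cartographers* > *every composer* and *every composer* > *several cartographers*.

Yes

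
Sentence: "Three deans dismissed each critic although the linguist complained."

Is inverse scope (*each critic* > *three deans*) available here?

Yes

Neither queried DP is inside the adjunct, so the adjunct-island constraint does not apply.
Nothing blocks QR of the lower DP to a position above the higher one, so inverse scope is available.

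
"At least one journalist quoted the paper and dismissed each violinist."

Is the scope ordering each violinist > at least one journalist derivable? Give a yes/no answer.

The DP *each violinist* is contained in one conjunct of the coordinate structure (*dismissed each violinist*).
Asymmetric QR out of one conjunct violates the Coordinate Structure Constraint.
There is no licit LF on which *each violinist* c-commands *at least one journalist*.
(Only the surface reading survives: one fixed journalist with respect to all the relevant violinists.)

No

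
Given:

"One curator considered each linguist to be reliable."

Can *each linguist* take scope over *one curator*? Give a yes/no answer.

Yes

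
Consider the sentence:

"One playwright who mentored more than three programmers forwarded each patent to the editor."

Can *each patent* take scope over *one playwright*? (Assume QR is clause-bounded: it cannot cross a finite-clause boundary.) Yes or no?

Yes

*each patent* is a matrix argument; only *one playwright* is modified by the relative clause *who mentored more than three programmers*, so the RC island is irrelevant to the target quantifier.
With no island boundary between them, the object can take inverse scope over the subject via ordinary QR within the clause.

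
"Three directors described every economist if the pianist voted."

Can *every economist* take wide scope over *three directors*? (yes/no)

Yes

*every economist* is a matrix argument; the adjunct is an island but the target quantifier is outside it.
Ordinary QR to a clause-peripheral position gives the wide-scope LF for the lower DP.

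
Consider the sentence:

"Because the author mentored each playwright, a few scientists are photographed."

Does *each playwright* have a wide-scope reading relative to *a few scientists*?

The DP *each playwright* is contained in the adjunct clause *because the author mentored each playwright*.
Adjuncts are opaque for quantifier raising; a quantifier in an adjunct stays inside it.
There is no licit LF on which *each playwright* c-commands *a few scientists*.

No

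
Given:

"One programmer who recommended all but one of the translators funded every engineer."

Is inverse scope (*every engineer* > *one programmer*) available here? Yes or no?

The RC *who recommended all but one of the translators* is an island, but *every engineer* is not inside it — it is the matrix object, a clausemate of *one programmer*.
Since no island is crossed, the inverse ordering is licensed alongside surface scope.
So *every engineer* > *one programmer* is among the available readings.

Yes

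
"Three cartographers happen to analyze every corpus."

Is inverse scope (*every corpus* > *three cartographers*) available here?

*every corpus* is the object of the infinitival complement of a raising predicate; raising infinitives are transparent for QR, so the two DPs are in effect clausemates.
No island intervenes, so both surface and inverse scope are derivable.

Yes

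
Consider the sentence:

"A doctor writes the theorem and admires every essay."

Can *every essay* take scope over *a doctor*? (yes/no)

No

*every essay* sits inside one conjunct of the coordinate structure (*admires every essay*).
A quantifier cannot raise out of one conjunct of a coordination across the whole coordinate structure — the CSC applies to QR.
*every essay* > *a doctor* would require crossing that boundary, which is illicit.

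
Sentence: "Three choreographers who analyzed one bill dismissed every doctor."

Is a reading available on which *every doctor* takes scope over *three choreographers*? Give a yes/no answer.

Although the sentence contains a relative clause (*who analyzed one bill*), *every doctor* is outside it, in the matrix VP.
With no island boundary between them, the object can take inverse scope over the subject via ordinary QR within the clause.

Yes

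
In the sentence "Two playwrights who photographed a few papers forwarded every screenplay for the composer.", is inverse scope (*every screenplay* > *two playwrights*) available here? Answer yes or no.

Yes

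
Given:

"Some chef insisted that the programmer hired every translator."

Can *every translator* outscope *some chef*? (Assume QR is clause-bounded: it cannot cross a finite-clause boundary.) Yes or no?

The target quantifier *every translator* is part of the finite complement clause *that the programmer hired every translator*.
With QR restricted to its own tensed clause, the embedded quantifier cannot reach a matrix scope position.
*every translator* > *some chef* would require crossing that boundary, which is illicit.
(Only the surface reading survives: one fixed chef with respect to all the relevant translators.)

No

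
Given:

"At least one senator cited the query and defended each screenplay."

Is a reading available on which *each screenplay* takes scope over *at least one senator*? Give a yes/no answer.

No

The target quantifier *each screenplay* is part of one conjunct of the coordinate structure (*defended each screenplay*).
A quantifier cannot raise out of one conjunct of a coordination across the whole coordinate structure — the CSC applies to QR.
The inverse ordering *each screenplay* > *at least one senator* is therefore underivable.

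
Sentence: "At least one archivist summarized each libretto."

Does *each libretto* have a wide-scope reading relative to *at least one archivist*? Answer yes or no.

Yes

Both DPs are arguments of the same predicate; there is no clause or island boundary between them.
QR within a single clause is free, so the lower quantifier may take scope over the higher one.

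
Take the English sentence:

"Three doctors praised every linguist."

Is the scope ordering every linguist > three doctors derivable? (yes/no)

Yes

*every linguist* and *three doctors* are in the same minimal clause.
Since no island is crossed, the inverse ordering is licensed alongside surface scope.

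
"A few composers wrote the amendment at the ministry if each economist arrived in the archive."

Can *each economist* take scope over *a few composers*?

*each economist* sits inside the adjunct clause *if each economist arrived in the archive*.
Scope out of an adjunct clause is unavailable: QR respects the adjunct-island constraint.
So *each economist* cannot raise to a position above *a few composers*.

No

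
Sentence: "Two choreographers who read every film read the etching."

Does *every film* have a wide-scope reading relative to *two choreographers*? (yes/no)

No

The DP *every film* is contained in the relative clause *who read every film*.
The relative clause forms an island for QR, so the quantifier is confined to the head noun's restrictor.
So the wide-scope reading for *every film* is blocked.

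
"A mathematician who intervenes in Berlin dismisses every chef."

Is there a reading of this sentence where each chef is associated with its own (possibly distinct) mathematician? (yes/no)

This is the *every chef* > *a mathematician* reading.
The RC *who intervenes in Berlin* is an island, but *every chef* is not inside it — it is the matrix object, a clausemate of *a mathematician*.
Clause-internal QR can adjoin the lower DP above the subject, yielding the inverse reading.

Yes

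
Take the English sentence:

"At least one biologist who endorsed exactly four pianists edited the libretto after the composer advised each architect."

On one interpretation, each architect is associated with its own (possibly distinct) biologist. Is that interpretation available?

The paraphrase describes the scope ordering *each architect* > *at least one biologist*.
The DP *each architect* is contained in the adjunct clause *after the composer advised each architect*.
Scope out of an adjunct clause is unavailable: QR respects the adjunct-island constraint.
*each architect* is confined to the island and cannot take scope over *at least one biologist*.

No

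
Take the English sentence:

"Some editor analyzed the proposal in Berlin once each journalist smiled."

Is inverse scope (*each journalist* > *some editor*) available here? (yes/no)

No

The DP *each journalist* is contained in the adjunct clause *once each journalist smiled*.
Adjunct clauses are scope islands: a quantifier inside an adjunct cannot raise into the matrix clause.
So *each journalist* cannot raise high enough to outscope *some editor*; only the surface ordering *some editor* > *each journalist* is available.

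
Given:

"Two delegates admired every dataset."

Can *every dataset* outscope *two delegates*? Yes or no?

Yes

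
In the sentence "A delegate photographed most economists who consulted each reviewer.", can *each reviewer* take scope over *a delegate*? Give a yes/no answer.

No

*each reviewer* sits inside the relative clause *who consulted each reviewer* modifying *most economists*.
Relative clauses block scope extraction: QR cannot target a position outside the modified NP.
*each reviewer* is confined to the island and cannot take scope over *a delegate*.
(Only the surface reading survives: one fixed delegate with respect to all the relevant reviewers.)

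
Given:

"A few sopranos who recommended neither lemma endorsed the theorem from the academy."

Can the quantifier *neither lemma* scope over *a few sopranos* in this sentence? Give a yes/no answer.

No

*neither lemma* occurs within the relative clause *who recommended neither lemma*.
A relative clause is a scope island — quantifier raising cannot cross its boundary.
*neither lemma* > *a few sopranos* would require crossing that boundary, which is illicit.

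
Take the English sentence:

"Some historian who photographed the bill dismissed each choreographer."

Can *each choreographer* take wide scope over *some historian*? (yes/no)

Yes

The relative clause *who photographed the bill* modifies *some historian*, but *each choreographer* is not inside that relative clause — it is an argument of the matrix verb.
QR within a single clause is free, so the lower quantifier may take scope over the higher one.
The sentence is scopally ambiguous between *some historian* > *each choreographer* and *each choreographer* > *some historian*.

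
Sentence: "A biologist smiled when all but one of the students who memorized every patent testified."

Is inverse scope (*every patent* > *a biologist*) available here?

*every patent* sits inside the relative clause *who memorized every patent*, which is itself inside the adjunct *when all but one of the students who memorized every patent testified*.
The quantifier would have to escape first the RC and then the adjunct — two independent island violations.
There is no licit LF on which *every patent* c-commands *a biologist*.

No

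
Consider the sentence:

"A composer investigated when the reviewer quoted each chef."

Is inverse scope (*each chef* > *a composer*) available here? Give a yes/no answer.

*each chef* occurs within the embedded question *when the reviewer quoted each chef*.
An indirect question is a wh-island; the filled [Spec,CP] blocks QR across the CP edge.
*each chef* > *a composer* would require crossing that boundary, which is illicit.
(Only the surface reading survives: one fixed composer with respect to all the relevant chefs.)

No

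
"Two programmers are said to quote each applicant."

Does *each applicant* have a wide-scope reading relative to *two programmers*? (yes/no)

Yes

Infinitival complements of raising predicates do not block QR; *each applicant* and *two programmers* are effectively clausemates.
With no island boundary between them, the object can take inverse scope over the subject via ordinary QR within the clause.
The sentence is scopally ambiguous between *two programmers* > *each applicant* and *each applicant* > *two programmers*.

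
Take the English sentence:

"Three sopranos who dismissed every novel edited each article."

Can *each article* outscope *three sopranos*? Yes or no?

*each article* is a matrix argument; only *three sopranos* is modified by the relative clause *who dismissed every novel*, so the RC island is irrelevant to the target quantifier.
Nothing blocks QR of the lower DP to a position above the higher one, so inverse scope is available.
So *each article* > *three sopranos* is among the available readings.

Yes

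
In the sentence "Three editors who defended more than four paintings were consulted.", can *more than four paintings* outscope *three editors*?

The DP *more than four paintings* is contained in the relative clause *who defended more than four paintings*.
Quantifiers inside a relative clause are trapped there; the RC boundary blocks QR.
There is no licit LF on which *more than four paintings* c-commands *three editors*.

No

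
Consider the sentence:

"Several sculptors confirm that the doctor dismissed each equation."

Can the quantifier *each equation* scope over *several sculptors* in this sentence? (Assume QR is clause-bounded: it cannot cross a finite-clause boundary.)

No

The DP *each equation* is contained in the finite complement clause *that the doctor dismissed each equation*.
QR is clause-bounded, so the finite complement is a scope island for the embedded quantifier.
The inverse ordering *each equation* > *several sculptors* is therefore underivable.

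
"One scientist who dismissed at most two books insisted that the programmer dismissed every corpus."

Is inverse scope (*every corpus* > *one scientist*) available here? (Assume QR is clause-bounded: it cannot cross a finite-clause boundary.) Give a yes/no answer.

*every corpus* sits inside the finite complement clause *that the programmer dismissed every corpus*.
QR is clause-bounded, so the finite complement is a scope island for the embedded quantifier.
So the wide-scope reading for *every corpus* is blocked.

No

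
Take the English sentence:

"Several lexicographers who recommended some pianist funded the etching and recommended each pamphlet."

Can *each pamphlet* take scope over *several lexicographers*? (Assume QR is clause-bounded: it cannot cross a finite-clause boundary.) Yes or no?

No

The DP *each pamphlet* is contained in one conjunct of the coordinate structure (*recommended each pamphlet*).
A quantifier cannot raise out of one conjunct of a coordination across the whole coordinate structure — the CSC applies to QR.
Hence only narrow scope for *each pamphlet* (under *several lexicographers*) survives.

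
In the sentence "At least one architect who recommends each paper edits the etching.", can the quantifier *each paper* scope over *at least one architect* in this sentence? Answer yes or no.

No

*each paper* occurs within the relative clause *who recommends each paper*.
Quantifiers inside a relative clause are trapped there; the RC boundary blocks QR.
So *each paper* cannot raise to a position above *at least one architect*.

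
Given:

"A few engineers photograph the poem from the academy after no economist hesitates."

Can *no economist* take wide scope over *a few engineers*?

*no economist* occurs within the adjunct clause *after no economist hesitates*.
Adverbial clauses are not L-marked, so they are barriers for QR — the quantifier cannot escape the adjunct.
There is no licit LF on which *no economist* c-commands *a few engineers*.

No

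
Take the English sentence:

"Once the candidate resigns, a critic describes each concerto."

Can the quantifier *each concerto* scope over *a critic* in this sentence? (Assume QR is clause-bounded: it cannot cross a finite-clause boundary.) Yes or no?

Although there is an adjunct clause, *each concerto* is in the main clause, not inside the adjunct.
With no island boundary between them, the object can take inverse scope over the subject via ordinary QR within the clause.
The sentence is scopally ambiguous between *a critic* > *each concerto* and *each concerto* > *a critic*.

Yes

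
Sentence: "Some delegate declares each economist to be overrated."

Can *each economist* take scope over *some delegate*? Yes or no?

Yes

The ECM infinitive is scope-transparent — *each economist* is free to raise above *some delegate*.
Ordinary QR to a clause-peripheral position gives the wide-scope LF for the lower DP.
The sentence is scopally ambiguous between *some delegate* > *each economist* and *each economist* > *some delegate*.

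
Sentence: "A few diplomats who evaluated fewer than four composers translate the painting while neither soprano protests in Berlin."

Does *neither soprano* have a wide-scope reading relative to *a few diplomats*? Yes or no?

Structurally, *neither soprano* is inside the adjunct clause *while neither soprano protests in Berlin*.
Adjuncts are opaque for quantifier raising; a quantifier in an adjunct stays inside it.
*neither soprano* is confined to the island and cannot take scope over *a few diplomats*.

No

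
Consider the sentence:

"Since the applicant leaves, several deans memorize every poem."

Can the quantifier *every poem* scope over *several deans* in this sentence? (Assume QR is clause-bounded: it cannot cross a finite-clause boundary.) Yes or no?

Yes

The adjunct island is irrelevant here — *every poem* and *several deans* are both in the matrix clause.
Since no island is crossed, the inverse ordering is licensed alongside surface scope.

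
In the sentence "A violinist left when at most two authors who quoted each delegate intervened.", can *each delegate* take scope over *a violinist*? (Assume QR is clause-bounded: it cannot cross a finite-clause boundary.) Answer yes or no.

*each delegate* occurs within the relative clause *who quoted each delegate*, which is itself inside the adjunct *when at most two authors who quoted each delegate intervened*.
Even if one barrier were somehow void, the other would still block QR.
There is no licit LF on which *each delegate* c-commands *a violinist*.

No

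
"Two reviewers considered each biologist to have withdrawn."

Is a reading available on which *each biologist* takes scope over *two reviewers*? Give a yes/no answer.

Yes

The ECM infinitive is scope-transparent — *each biologist* is free to raise above *two reviewers*.
With no island boundary between them, the object can take inverse scope over the subject via ordinary QR within the clause.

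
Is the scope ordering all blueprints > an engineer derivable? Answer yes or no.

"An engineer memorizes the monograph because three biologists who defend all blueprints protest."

No

The target quantifier *all blueprints* is part of the relative clause *who defend all blueprints*, which is itself inside the adjunct *because three biologists who defend all blueprints protest*.
The quantifier would have to escape first the RC and then the adjunct — two independent island violations.
*all blueprints* > *an engineer* would require crossing that boundary, which is illicit.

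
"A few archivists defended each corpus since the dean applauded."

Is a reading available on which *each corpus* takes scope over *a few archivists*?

Neither queried DP is inside the adjunct, so the adjunct-island constraint does not apply.
QR within a single clause is free, so the lower quantifier may take scope over the higher one.

Yes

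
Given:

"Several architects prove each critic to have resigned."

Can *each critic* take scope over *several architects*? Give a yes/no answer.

ECM infinitives lack a CP barrier, so *each critic* can QR over the matrix subject *several architects*.
Nothing blocks QR of the lower DP to a position above the higher one, so inverse scope is available.

Yes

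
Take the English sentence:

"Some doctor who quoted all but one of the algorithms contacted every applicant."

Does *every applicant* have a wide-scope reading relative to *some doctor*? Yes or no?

Yes

*every applicant* sits in the matrix clause, not in the relative clause on *some doctor*.
Since no island is crossed, the inverse ordering is licensed alongside surface scope.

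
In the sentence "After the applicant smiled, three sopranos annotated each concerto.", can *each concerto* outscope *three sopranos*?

Yes

Although there is an adjunct clause, *each concerto* is in the main clause, not inside the adjunct.
With no island boundary between them, the object can take inverse scope over the subject via ordinary QR within the clause.
So *each concerto* > *three sopranos* is among the available readings.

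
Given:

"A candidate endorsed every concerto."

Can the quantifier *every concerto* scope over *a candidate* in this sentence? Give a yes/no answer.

Both DPs are arguments of the same predicate; there is no clause or island boundary between them.
Clause-internal QR can adjoin the lower DP above the subject, yielding the inverse reading.

Yes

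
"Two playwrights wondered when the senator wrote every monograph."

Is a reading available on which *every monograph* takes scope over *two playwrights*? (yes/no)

No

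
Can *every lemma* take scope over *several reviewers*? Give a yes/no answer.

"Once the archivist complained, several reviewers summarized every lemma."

Yes

The adjunct island is irrelevant here — *every lemma* and *several reviewers* are both in the matrix clause.
Ordinary QR to a clause-peripheral position gives the wide-scope LF for the lower DP.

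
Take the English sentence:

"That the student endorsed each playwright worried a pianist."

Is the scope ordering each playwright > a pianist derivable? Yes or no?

Structurally, *each playwright* is inside the sentential subject *that the student endorsed each playwright*.
Clausal subjects are scope islands; QR from inside the subject into the matrix is barred.
There is no licit LF on which *each playwright* c-commands *a pianist*.

No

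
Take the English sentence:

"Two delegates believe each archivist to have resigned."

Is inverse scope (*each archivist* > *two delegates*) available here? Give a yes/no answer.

This is an ECM construction: *each archivist* is the infinitival subject, Case-marked by the matrix verb, and the infinitive is transparent for QR.
Since no island is crossed, the inverse ordering is licensed alongside surface scope.

Yes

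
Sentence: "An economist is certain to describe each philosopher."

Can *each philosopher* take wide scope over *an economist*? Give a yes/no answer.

Yes

Raising constructions are monoclausal for scope purposes; *each philosopher* is not separated from *an economist* by any island.
Nothing blocks QR of the lower DP to a position above the higher one, so inverse scope is available.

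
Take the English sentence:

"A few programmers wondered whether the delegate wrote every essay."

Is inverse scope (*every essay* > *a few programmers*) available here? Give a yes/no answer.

No

*every essay* is embedded in the embedded question *whether the delegate wrote every essay*.
The wh-island constraint blocks QR out of an embedded interrogative.
So the wide-scope reading for *every essay* is blocked.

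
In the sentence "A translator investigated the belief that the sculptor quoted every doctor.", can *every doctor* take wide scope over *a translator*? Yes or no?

No

The target quantifier *every doctor* is part of the complex NP *the belief that the sculptor quoted every doctor*.
The Complex NP Constraint bars QR out of the complement clause of a noun.
*every doctor* > *a translator* would require crossing that boundary, which is illicit.
(Only the surface reading survives: one fixed translator with respect to all the relevant doctors.)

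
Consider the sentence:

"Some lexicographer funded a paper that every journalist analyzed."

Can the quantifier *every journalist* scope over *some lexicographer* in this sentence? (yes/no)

Structurally, *every journalist* is inside the relative clause *that every journalist analyzed* modifying *a paper*.
Relative clauses block scope extraction: QR cannot target a position outside the modified NP.
There is no licit LF on which *every journalist* c-commands *some lexicographer*.
(Only the surface reading survives: one fixed lexicographer with respect to all the relevant journalists.)

No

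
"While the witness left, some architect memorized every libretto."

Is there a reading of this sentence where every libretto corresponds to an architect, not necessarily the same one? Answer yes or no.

The paraphrase describes the scope ordering *every libretto* > *some architect*.
*every libretto* is a matrix argument; the adjunct is an island but the target quantifier is outside it.
Ordinary QR to a clause-peripheral position gives the wide-scope LF for the lower DP.

Yes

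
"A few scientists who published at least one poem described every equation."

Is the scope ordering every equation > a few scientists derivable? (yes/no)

Yes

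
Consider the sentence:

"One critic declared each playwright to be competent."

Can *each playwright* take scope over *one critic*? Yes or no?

The ECM infinitive is scope-transparent — *each playwright* is free to raise above *one critic*.
QR within a single clause is free, so the lower quantifier may take scope over the higher one.

Yes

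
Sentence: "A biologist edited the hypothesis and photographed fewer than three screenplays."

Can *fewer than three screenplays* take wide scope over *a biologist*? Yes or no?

No

The DP *fewer than three screenplays* is contained in one conjunct of the coordinate structure (*photographed fewer than three screenplays*).
Coordinate structures are islands for non-across-the-board movement, QR included.
So the wide-scope reading for *fewer than three screenplays* is blocked.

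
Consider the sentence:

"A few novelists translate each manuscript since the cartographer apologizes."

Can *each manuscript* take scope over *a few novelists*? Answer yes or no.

Although there is an adjunct clause, *each manuscript* is in the main clause, not inside the adjunct.
With no island boundary between them, the object can take inverse scope over the subject via ordinary QR within the clause.
So *each manuscript* > *a few novelists* is among the available readings.

Yes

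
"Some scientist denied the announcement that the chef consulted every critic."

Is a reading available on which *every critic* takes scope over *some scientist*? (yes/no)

No

The target quantifier *every critic* is part of the complex NP *the announcement that the chef consulted every critic*.
Noun-complement clauses are scope islands (the Complex NP Constraint): a quantifier inside one cannot scope into the matrix.
There is no licit LF on which *every critic* c-commands *some scientist*.
(Only the surface reading survives: one fixed scientist with respect to all the relevant critics.)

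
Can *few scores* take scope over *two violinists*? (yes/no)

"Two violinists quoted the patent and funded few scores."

The target quantifier *few scores* is part of one conjunct of the coordinate structure (*funded few scores*).
Asymmetric QR out of one conjunct violates the Coordinate Structure Constraint.
*few scores* is confined to the island and cannot take scope over *two violinists*.

No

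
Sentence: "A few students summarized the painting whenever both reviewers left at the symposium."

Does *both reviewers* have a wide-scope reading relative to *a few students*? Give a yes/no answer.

No

*both reviewers* occurs within the adjunct clause *whenever both reviewers left at the symposium*.
Adjunct clauses are scope islands: a quantifier inside an adjunct cannot raise into the matrix clause.
Hence only narrow scope for *both reviewers* (under *a few students*) survives.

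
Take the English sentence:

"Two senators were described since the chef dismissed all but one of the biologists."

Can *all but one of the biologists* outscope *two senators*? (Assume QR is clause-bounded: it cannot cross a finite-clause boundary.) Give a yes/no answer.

The target quantifier *all but one of the biologists* is part of the adjunct clause *since the chef dismissed all but one of the biologists*.
Adjuncts are opaque for quantifier raising; a quantifier in an adjunct stays inside it.
So *all but one of the biologists* cannot raise high enough to outscope *two senators*; only the surface ordering *two senators* > *all but one of the biologists* is available.

No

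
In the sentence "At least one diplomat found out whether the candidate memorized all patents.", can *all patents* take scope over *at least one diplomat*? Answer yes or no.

No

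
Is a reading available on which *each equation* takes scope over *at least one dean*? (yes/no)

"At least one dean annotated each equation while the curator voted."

Neither queried DP is inside the adjunct, so the adjunct-island constraint does not apply.
Nothing blocks QR of the lower DP to a position above the higher one, so inverse scope is available.

Yes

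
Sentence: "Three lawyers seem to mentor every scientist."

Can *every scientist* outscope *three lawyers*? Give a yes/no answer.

Infinitival complements of raising predicates do not block QR; *every scientist* and *three lawyers* are effectively clausemates.
Since no island is crossed, the inverse ordering is licensed alongside surface scope.

Yes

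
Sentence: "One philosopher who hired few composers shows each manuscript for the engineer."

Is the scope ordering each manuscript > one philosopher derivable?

The relative clause *who hired few composers* modifies *one philosopher*, but *each manuscript* is not inside that relative clause — it is an argument of the matrix verb.
Ordinary QR to a clause-peripheral position gives the wide-scope LF for the lower DP.
The sentence is scopally ambiguous between *one philosopher* > *each manuscript* and *each manuscript* > *one philosopher*.

Yes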